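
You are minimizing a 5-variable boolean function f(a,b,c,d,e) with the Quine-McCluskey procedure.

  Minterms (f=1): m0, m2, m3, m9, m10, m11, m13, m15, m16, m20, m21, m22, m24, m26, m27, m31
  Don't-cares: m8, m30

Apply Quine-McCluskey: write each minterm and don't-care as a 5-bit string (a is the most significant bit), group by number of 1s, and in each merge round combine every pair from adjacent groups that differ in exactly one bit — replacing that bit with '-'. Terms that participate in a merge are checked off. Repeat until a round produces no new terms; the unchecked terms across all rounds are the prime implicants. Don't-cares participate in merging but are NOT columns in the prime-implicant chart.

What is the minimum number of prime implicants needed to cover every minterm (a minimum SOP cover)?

6

size-2^0 implicants → 00000(✓)  00010(✓)  00011(✓)  01000(✓)  01001(✓)  01010(✓)  01011(✓)  01101(✓)  01111(✓)  10000(✓)  10100(✓)  10101(✓)  10110(✓)  11000(✓)  11010(✓)  11011(✓)  11110(✓)  11111(✓)
size-2^1 implicants → -0000(✓)  -1000(✓)  -1010(✓)  -1011(✓)  -1111(✓)  0-000(✓)  0-010(✓)  0-011(✓)  000-0(✓)  0001-(✓)  01-01(✓)  01-11(✓)  010-0(✓)  010-1(✓)  0100-(✓)  0101-(✓)  011-1(✓)  1-000(✓)  1-110  10-00  101-0  1010-  11-10(✓)  11-11(✓)  110-0(✓)  1101-(✓)  1111-(✓)
size-2^2 implicants → --000  -1-11  -10-0  -101-  0-0-0  0-01-  01--1  010--  11-1-
Unchecked terms (primes): --000, -1-11, -10-0, -101-, 0-0-0, 0-01-, 01--1, 010--, 1-110, 10-00, 101-0, 1010-, 11-1-
Minterm coverage:
  m0 ⊆ --000,0-0-0
  m2 ⊆ 0-0-0,0-01-
  m3 ⊆ 0-01- [E]
  m9 ⊆ 01--1,010--
  m10 ⊆ -10-0,-101-,0-0-0,0-01-,010--
  m11 ⊆ -1-11,-101-,0-01-,01--1,010--
  m13 ⊆ 01--1 [E]
  m15 ⊆ -1-11,01--1
  m16 ⊆ --000,10-00
  m20 ⊆ 10-00,101-0,1010-
  m21 ⊆ 1010- [E]
  m22 ⊆ 1-110,101-0
  m24 ⊆ --000,-10-0
  m26 ⊆ -10-0,-101-,11-1-
  m27 ⊆ -1-11,-101-,11-1-
  m31 ⊆ -1-11,11-1-
E = {0-01-, 01--1, 1010-}
Petrick residual → --000, 1-110, 11-1-
Cover = c'd'e' + a'c'd + a'be + acde' + ab'cd' + abd  |cover|=6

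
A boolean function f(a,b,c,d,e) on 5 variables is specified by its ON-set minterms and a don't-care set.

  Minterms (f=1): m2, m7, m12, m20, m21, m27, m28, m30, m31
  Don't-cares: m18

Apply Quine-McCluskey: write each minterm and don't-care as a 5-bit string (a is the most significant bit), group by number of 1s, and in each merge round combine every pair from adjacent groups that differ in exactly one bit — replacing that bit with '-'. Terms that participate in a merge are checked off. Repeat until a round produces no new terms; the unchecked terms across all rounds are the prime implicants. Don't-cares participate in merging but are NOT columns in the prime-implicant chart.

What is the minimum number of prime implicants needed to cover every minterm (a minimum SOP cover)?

6

Round 0: 00010✓ 00111 01100✓ 10010✓ 10100✓ 10101✓ 11011✓ 11100✓ 11110✓ 11111✓
Round 1: -0010 -1100 1-100 1010- 11-11 111-0 1111-
PIs = {-0010, -1100, 00111, 1-100, 1010-, 11-11, 111-0, 1111-}
Coverage chart:
  m2: -0010 ←essential
  m7: 00111 ←essential
  m12: -1100 ←essential
  m20: 1-100,1010-
  m21: 1010- ←essential
  m27: 11-11 ←essential
  m28: -1100,1-100,111-0
  m30: 111-0,1111-
  m31: 11-11,1111-
Essential: -0010, -1100, 00111, 1010-, 11-11
Petrick residual → 111-0
Min cover (6 terms): b'c'de' + bcd'e' + a'b'cde + ab'cd' + abde + abce'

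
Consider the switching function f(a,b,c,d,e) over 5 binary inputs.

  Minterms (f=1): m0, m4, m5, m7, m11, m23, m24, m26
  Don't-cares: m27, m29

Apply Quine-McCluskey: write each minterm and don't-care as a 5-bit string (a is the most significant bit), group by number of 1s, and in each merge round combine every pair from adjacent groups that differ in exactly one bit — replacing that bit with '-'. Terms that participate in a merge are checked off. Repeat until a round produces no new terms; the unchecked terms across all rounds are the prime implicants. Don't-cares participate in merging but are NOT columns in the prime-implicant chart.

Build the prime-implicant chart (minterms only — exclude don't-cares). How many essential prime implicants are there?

Round 0: 00000✓ 00100✓ 00101✓ 00111✓ 01011✓ 10111✓ 11000✓ 11010✓ 11011✓ 11101
Round 1: -0111 -1011 00-00 001-1 0010- 110-0 1101-
PIs = {-0111, -1011, 00-00, 001-1, 0010-, 110-0, 1101-, 11101}
Coverage chart:
  m0: 00-00 ←essential
  m4: 00-00,0010-
  m5: 001-1,0010-
  m7: -0111,001-1
  m11: -1011 ←essential
  m23: -0111 ←essential
  m24: 110-0 ←essential
  m26: 110-0,1101-
Essential: -0111, -1011, 00-00, 110-0

4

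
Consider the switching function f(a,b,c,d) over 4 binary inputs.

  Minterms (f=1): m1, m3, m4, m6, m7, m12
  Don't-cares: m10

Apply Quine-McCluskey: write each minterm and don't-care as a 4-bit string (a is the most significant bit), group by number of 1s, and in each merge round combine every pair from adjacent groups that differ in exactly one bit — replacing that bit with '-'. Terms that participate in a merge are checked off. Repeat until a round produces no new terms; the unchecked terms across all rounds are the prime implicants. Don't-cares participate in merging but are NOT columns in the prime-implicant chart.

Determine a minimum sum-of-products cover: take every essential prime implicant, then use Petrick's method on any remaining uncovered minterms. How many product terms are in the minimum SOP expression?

[col 0] 0001*, 0011*, 0100*, 0110*, 0111*, 1010, 1100*
[col 1] -100, 0-11, 00-1, 01-0, 011-
Prime implicants: -100, 0-11, 00-1, 01-0, 011-, 1010
PI chart (minterm → PIs covering it):
  1 | 00-1  (sole → essential)
  3 | 0-11,00-1
  4 | -100,01-0
  6 | 01-0,011-
  7 | 0-11,011-
  12 | -100  (sole → essential)
Essential prime implicants: -100, 00-1
Petrick residual → 011-
Minimum SOP uses 3 PIs: bc'd' + a'b'd + a'bc

3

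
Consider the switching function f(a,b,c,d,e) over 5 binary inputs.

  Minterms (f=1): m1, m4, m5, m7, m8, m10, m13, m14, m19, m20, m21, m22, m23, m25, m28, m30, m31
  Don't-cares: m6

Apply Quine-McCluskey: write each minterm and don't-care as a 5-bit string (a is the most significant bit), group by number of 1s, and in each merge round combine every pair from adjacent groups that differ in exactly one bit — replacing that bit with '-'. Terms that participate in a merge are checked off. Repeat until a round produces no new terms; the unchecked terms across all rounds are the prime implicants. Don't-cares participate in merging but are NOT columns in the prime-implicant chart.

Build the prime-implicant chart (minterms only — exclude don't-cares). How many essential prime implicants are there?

[col 0] 00001*, 00100*, 00101*, 00110*, 00111*, 01000*, 01010*, 01101*, 01110*, 10011*, 10100*, 10101*, 10110*, 10111*, 11001, 11100*, 11110*, 11111*
[col 1] -0100*, -0101*, -0110*, -0111*, -1110*, 0-101, 0-110*, 00-01, 001-0*, 001-1*, 0010-*, 0011-*, 01-10, 010-0, 1-100*, 1-110*, 1-111*, 10-11, 101-0*, 101-1*, 1010-*, 1011-*, 111-0*, 1111-*
[col 2] --110, -01-0*, -01-1*, -010-*, -011-*, 001--*, 1-1-0, 1-11-, 101--*
[col 3] -01--
Prime implicants: --110, -01--, 0-101, 00-01, 01-10, 010-0, 1-1-0, 1-11-, 10-11, 11001
PI chart (minterm → PIs covering it):
  1 | 00-01  (sole → essential)
  4 | -01--  (sole → essential)
  5 | -01--,0-101,00-01
  7 | -01--  (sole → essential)
  8 | 010-0  (sole → essential)
  10 | 01-10,010-0
  13 | 0-101  (sole → essential)
  14 | --110,01-10
  19 | 10-11  (sole → essential)
  20 | -01--,1-1-0
  21 | -01--  (sole → essential)
  22 | --110,-01--,1-1-0,1-11-
  23 | -01--,1-11-,10-11
  25 | 11001  (sole → essential)
  28 | 1-1-0  (sole → essential)
  30 | --110,1-1-0,1-11-
  31 | 1-11-  (sole → essential)
Essential prime implicants: -01--, 0-101, 00-01, 010-0, 1-1-0, 1-11-, 10-11, 11001

8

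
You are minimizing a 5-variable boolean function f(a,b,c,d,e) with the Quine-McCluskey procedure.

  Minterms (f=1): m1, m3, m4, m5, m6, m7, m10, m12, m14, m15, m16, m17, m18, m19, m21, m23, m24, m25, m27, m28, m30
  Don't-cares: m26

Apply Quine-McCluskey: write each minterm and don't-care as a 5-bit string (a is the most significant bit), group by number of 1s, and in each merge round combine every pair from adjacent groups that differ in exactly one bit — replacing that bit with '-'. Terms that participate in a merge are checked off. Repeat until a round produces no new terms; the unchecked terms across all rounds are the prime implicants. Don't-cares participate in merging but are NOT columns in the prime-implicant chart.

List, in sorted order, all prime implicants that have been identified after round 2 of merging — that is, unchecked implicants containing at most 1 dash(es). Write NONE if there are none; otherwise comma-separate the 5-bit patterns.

NONE

[col 0] 00001*, 00011*, 00100*, 00101*, 00110*, 00111*, 01010*, 01100*, 01110*, 01111*, 10000*, 10001*, 10010*, 10011*, 10101*, 10111*, 11000*, 11001*, 11010*, 11011*, 11100*, 11110*
[col 1] -0001*, -0011*, -0101*, -0111*, -1010*, -1100*, -1110*, 0-100*, 0-110*, 0-111*, 00-01*, 00-11*, 000-1*, 001-0*, 001-1*, 0010-*, 0011-*, 01-10*, 011-0*, 0111-*, 1-000*, 1-001*, 1-010*, 1-011*, 10-01*, 10-11*, 100-0*, 100-1*, 1000-*, 1001-*, 101-1*, 11-00*, 11-10*, 110-0*, 110-1*, 1100-*, 1101-*, 111-0*
[col 2] -0-01*, -0-11*, -00-1*, -01-1*, -1-10, -11-0, 0-1-0, 0-11-, 00--1*, 001--, 1-0-0*, 1-0-1*, 1-00-*, 1-01-*, 10--1*, 100--*, 11--0, 110--*
[col 3] -0--1, 1-0--
Prime implicants: -0--1, -1-10, -11-0, 0-1-0, 0-11-, 001--, 1-0--, 11--0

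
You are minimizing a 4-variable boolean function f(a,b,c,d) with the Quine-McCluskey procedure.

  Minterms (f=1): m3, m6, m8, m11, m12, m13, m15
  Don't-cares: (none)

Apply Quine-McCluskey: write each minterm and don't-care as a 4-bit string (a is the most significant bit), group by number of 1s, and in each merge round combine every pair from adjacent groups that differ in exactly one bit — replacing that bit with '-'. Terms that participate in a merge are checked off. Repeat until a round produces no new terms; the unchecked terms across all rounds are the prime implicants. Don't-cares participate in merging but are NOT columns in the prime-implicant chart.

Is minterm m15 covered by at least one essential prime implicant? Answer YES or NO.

size-2^0 implicants → 0011(✓)  0110  1000(✓)  1011(✓)  1100(✓)  1101(✓)  1111(✓)
size-2^1 implicants → -011  1-00  1-11  11-1  110-
Unchecked terms (primes): -011, 0110, 1-00, 1-11, 11-1, 110-
Minterm coverage:
  m3 ⊆ -011 [E]
  m6 ⊆ 0110 [E]
  m8 ⊆ 1-00 [E]
  m11 ⊆ -011,1-11
  m12 ⊆ 1-00,110-
  m13 ⊆ 11-1,110-
  m15 ⊆ 1-11,11-1
E = {-011, 0110, 1-00}

NO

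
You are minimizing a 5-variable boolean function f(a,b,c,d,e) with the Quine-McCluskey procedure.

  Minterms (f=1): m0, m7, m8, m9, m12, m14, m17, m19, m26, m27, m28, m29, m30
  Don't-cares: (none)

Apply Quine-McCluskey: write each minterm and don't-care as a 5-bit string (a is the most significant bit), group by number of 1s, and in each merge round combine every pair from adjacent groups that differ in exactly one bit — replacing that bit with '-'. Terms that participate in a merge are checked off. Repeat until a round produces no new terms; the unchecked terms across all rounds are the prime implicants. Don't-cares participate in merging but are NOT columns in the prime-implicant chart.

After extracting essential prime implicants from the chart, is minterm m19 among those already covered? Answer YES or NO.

[col 0] 00000*, 00111, 01000*, 01001*, 01100*, 01110*, 10001*, 10011*, 11010*, 11011*, 11100*, 11101*, 11110*
[col 1] -1100*, -1110*, 0-000, 01-00, 0100-, 011-0*, 1-011, 100-1, 11-10, 1101-, 111-0*, 1110-
[col 2] -11-0
Prime implicants: -11-0, 0-000, 00111, 01-00, 0100-, 1-011, 100-1, 11-10, 1101-, 1110-
PI chart (minterm → PIs covering it):
  0 | 0-000  (sole → essential)
  7 | 00111  (sole → essential)
  8 | 0-000,01-00,0100-
  9 | 0100-  (sole → essential)
  12 | -11-0,01-00
  14 | -11-0  (sole → essential)
  17 | 100-1  (sole → essential)
  19 | 1-011,100-1
  26 | 11-10,1101-
  27 | 1-011,1101-
  28 | -11-0,1110-
  29 | 1110-  (sole → essential)
  30 | -11-0,11-10
Essential prime implicants: -11-0, 0-000, 00111, 0100-, 100-1, 1110-

YES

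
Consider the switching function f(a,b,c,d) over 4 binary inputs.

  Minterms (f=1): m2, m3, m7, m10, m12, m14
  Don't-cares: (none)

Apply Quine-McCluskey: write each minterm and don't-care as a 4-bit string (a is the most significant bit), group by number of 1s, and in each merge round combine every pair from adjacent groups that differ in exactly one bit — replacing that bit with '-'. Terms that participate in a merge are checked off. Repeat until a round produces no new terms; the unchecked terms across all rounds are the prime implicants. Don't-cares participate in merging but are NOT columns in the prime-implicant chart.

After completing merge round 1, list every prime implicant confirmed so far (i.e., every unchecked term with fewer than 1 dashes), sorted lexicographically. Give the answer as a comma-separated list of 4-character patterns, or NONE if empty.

[col 0] 0010*, 0011*, 0111*, 1010*, 1100*, 1110*
[col 1] -010, 0-11, 001-, 1-10, 11-0
Prime implicants: -010, 0-11, 001-, 1-10, 11-0

NONE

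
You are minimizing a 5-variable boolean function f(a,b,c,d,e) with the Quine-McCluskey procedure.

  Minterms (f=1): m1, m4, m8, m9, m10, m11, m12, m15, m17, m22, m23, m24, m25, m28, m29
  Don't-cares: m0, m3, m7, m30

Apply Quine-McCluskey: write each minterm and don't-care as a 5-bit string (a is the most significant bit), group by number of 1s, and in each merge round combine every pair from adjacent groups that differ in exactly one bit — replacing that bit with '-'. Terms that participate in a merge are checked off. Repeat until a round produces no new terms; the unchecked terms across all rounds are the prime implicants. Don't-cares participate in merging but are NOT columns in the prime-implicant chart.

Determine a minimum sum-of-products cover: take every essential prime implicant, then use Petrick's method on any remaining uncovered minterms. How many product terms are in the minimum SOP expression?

size-2^0 implicants → 00000(✓)  00001(✓)  00011(✓)  00100(✓)  00111(✓)  01000(✓)  01001(✓)  01010(✓)  01011(✓)  01100(✓)  01111(✓)  10001(✓)  10110(✓)  10111(✓)  11000(✓)  11001(✓)  11100(✓)  11101(✓)  11110(✓)
size-2^1 implicants → -0001(✓)  -0111  -1000(✓)  -1001(✓)  -1100(✓)  0-000(✓)  0-001(✓)  0-011(✓)  0-100(✓)  0-111(✓)  00-00(✓)  00-11(✓)  000-1(✓)  0000-(✓)  01-00(✓)  01-11(✓)  010-0(✓)  010-1(✓)  0100-(✓)  0101-(✓)  1-001(✓)  1-110  1011-  11-00(✓)  11-01(✓)  1100-(✓)  111-0  1110-(✓)
size-2^2 implicants → --001  -1-00  -100-  0--00  0--11  0-0-1  0-00-  010--  11-0-
Unchecked terms (primes): --001, -0111, -1-00, -100-, 0--00, 0--11, 0-0-1, 0-00-, 010--, 1-110, 1011-, 11-0-, 111-0
Minterm coverage:
  m1 ⊆ --001,0-0-1,0-00-
  m4 ⊆ 0--00 [E]
  m8 ⊆ -1-00,-100-,0--00,0-00-,010--
  m9 ⊆ --001,-100-,0-0-1,0-00-,010--
  m10 ⊆ 010-- [E]
  m11 ⊆ 0--11,0-0-1,010--
  m12 ⊆ -1-00,0--00
  m15 ⊆ 0--11 [E]
  m17 ⊆ --001 [E]
  m22 ⊆ 1-110,1011-
  m23 ⊆ -0111,1011-
  m24 ⊆ -1-00,-100-,11-0-
  m25 ⊆ --001,-100-,11-0-
  m28 ⊆ -1-00,11-0-,111-0
  m29 ⊆ 11-0- [E]
E = {--001, 0--00, 0--11, 010--, 11-0-}
Petrick residual → 1011-
Cover = c'd'e + a'd'e' + a'de + a'bc' + ab'cd + abd'  |cover|=6

6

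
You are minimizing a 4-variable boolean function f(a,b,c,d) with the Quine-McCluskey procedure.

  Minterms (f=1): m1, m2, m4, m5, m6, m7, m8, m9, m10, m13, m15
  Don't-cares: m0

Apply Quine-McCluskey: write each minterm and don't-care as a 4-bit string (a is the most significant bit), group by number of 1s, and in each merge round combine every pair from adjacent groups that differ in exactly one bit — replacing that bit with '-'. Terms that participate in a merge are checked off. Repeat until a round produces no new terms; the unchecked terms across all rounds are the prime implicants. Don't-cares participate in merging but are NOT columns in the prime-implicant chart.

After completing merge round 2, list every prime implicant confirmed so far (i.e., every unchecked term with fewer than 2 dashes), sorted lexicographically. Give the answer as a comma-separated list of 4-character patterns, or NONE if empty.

Round 0: 0000✓ 0001✓ 0010✓ 0100✓ 0101✓ 0110✓ 0111✓ 1000✓ 1001✓ 1010✓ 1101✓ 1111✓
Round 1: -000✓ -001✓ -010✓ -101✓ -111✓ 0-00✓ 0-01✓ 0-10✓ 00-0✓ 000-✓ 01-0✓ 01-1✓ 010-✓ 011-✓ 1-01✓ 10-0✓ 100-✓ 11-1✓
Round 2: --01 -0-0 -00- -1-1 0--0 0-0- 01--
PIs = {--01, -0-0, -00-, -1-1, 0--0, 0-0-, 01--}

NONE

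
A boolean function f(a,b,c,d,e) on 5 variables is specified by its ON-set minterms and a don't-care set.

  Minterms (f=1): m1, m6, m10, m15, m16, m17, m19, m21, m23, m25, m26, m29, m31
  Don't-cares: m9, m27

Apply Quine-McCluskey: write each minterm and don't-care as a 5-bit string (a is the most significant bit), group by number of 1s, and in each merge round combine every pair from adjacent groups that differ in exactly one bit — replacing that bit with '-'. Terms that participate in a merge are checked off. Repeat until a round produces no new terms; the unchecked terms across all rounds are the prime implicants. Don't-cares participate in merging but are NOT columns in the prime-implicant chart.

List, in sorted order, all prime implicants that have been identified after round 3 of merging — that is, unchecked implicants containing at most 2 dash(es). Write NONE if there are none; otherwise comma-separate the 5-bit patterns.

Round 0: 00001✓ 00110 01001✓ 01010✓ 01111✓ 10000✓ 10001✓ 10011✓ 10101✓ 10111✓ 11001✓ 11010✓ 11011✓ 11101✓ 11111✓
Round 1: -0001✓ -1001✓ -1010 -1111 0-001✓ 1-001✓ 1-011✓ 1-101✓ 1-111✓ 10-01✓ 10-11✓ 100-1✓ 1000- 101-1✓ 11-01✓ 11-11✓ 110-1✓ 1101- 111-1✓
Round 2: --001 1--01✓ 1--11✓ 1-0-1✓ 1-1-1✓ 10--1✓ 11--1✓
Round 3: 1---1
PIs = {--001, -1010, -1111, 00110, 1---1, 1000-, 1101-}

--001, -1010, -1111, 00110, 1000-, 1101-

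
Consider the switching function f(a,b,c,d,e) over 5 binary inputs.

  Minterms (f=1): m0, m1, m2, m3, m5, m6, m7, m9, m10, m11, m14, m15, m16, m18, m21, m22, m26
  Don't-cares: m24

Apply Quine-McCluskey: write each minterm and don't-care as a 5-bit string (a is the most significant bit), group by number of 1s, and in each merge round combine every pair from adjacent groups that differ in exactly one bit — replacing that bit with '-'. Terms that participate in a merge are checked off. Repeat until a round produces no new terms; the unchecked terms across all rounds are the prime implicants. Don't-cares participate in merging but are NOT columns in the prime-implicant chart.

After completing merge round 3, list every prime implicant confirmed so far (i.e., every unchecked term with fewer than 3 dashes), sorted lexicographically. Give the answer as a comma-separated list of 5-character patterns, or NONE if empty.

size-2^0 implicants → 00000(✓)  00001(✓)  00010(✓)  00011(✓)  00101(✓)  00110(✓)  00111(✓)  01001(✓)  01010(✓)  01011(✓)  01110(✓)  01111(✓)  10000(✓)  10010(✓)  10101(✓)  10110(✓)  11000(✓)  11010(✓)
size-2^1 implicants → -0000(✓)  -0010(✓)  -0101  -0110(✓)  -1010(✓)  0-001(✓)  0-010(✓)  0-011(✓)  0-110(✓)  0-111(✓)  00-01(✓)  00-10(✓)  00-11(✓)  000-0(✓)  000-1(✓)  0000-(✓)  0001-(✓)  001-1(✓)  0011-(✓)  01-10(✓)  01-11(✓)  010-1(✓)  0101-(✓)  0111-(✓)  1-000(✓)  1-010(✓)  10-10(✓)  100-0(✓)  110-0(✓)
size-2^2 implicants → --010  -0-10  -00-0  0--10(✓)  0--11(✓)  0-0-1  0-01-(✓)  0-11-(✓)  00--1  00-1-(✓)  000--  01-1-(✓)  1-0-0
size-2^3 implicants → 0--1-
Unchecked terms (primes): --010, -0-10, -00-0, -0101, 0--1-, 0-0-1, 00--1, 000--, 1-0-0

--010, -0-10, -00-0, -0101, 0-0-1, 00--1, 000--, 1-0-0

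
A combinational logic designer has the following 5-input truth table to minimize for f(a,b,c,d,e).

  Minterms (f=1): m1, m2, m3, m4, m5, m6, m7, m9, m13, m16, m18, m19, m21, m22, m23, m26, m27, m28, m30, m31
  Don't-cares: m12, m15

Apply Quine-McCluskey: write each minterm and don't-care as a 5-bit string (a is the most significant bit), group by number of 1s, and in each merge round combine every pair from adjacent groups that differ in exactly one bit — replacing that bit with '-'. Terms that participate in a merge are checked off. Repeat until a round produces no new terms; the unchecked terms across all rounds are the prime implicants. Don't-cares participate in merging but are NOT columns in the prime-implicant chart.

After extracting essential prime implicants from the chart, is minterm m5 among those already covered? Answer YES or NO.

YES

size-2^0 implicants → 00001(✓)  00010(✓)  00011(✓)  00100(✓)  00101(✓)  00110(✓)  00111(✓)  01001(✓)  01100(✓)  01101(✓)  01111(✓)  10000(✓)  10010(✓)  10011(✓)  10101(✓)  10110(✓)  10111(✓)  11010(✓)  11011(✓)  11100(✓)  11110(✓)  11111(✓)
size-2^1 implicants → -0010(✓)  -0011(✓)  -0101(✓)  -0110(✓)  -0111(✓)  -1100  -1111(✓)  0-001(✓)  0-100(✓)  0-101(✓)  0-111(✓)  00-01(✓)  00-10(✓)  00-11(✓)  000-1(✓)  0001-(✓)  001-0(✓)  001-1(✓)  0010-(✓)  0011-(✓)  01-01(✓)  011-1(✓)  0110-(✓)  1-010(✓)  1-011(✓)  1-110(✓)  1-111(✓)  10-10(✓)  10-11(✓)  100-0  1001-(✓)  101-1(✓)  1011-(✓)  11-10(✓)  11-11(✓)  1101-(✓)  111-0  1111-(✓)
size-2^2 implicants → --111  -0-10(✓)  -0-11(✓)  -001-(✓)  -01-1  -011-(✓)  0--01  0-1-1  0-10-  00--1  00-1-(✓)  001--  1--10(✓)  1--11(✓)  1-01-(✓)  1-11-(✓)  10-1-(✓)  11-1-(✓)
size-2^3 implicants → -0-1-  1--1-
Unchecked terms (primes): --111, -0-1-, -01-1, -1100, 0--01, 0-1-1, 0-10-, 00--1, 001--, 1--1-, 100-0, 111-0
Minterm coverage:
  m1 ⊆ 0--01,00--1
  m2 ⊆ -0-1- [E]
  m3 ⊆ -0-1-,00--1
  m4 ⊆ 0-10-,001--
  m5 ⊆ -01-1,0--01,0-1-1,0-10-,00--1,001--
  m6 ⊆ -0-1-,001--
  m7 ⊆ --111,-0-1-,-01-1,0-1-1,00--1,001--
  m9 ⊆ 0--01 [E]
  m13 ⊆ 0--01,0-1-1,0-10-
  m16 ⊆ 100-0 [E]
  m18 ⊆ -0-1-,1--1-,100-0
  m19 ⊆ -0-1-,1--1-
  m21 ⊆ -01-1 [E]
  m22 ⊆ -0-1-,1--1-
  m23 ⊆ --111,-0-1-,-01-1,1--1-
  m26 ⊆ 1--1- [E]
  m27 ⊆ 1--1- [E]
  m28 ⊆ -1100,111-0
  m30 ⊆ 1--1-,111-0
  m31 ⊆ --111,1--1-
E = {-0-1-, -01-1, 0--01, 1--1-, 100-0}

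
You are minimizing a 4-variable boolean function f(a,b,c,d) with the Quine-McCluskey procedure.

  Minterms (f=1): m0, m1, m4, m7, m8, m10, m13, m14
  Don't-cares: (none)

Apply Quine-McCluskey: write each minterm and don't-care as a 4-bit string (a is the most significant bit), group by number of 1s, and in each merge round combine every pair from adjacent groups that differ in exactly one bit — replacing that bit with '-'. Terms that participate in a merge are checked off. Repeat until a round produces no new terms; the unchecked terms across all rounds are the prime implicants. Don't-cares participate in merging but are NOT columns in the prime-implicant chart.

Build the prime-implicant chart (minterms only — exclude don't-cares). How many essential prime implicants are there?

[col 0] 0000*, 0001*, 0100*, 0111, 1000*, 1010*, 1101, 1110*
[col 1] -000, 0-00, 000-, 1-10, 10-0
Prime implicants: -000, 0-00, 000-, 0111, 1-10, 10-0, 1101
PI chart (minterm → PIs covering it):
  0 | -000,0-00,000-
  1 | 000-  (sole → essential)
  4 | 0-00  (sole → essential)
  7 | 0111  (sole → essential)
  8 | -000,10-0
  10 | 1-10,10-0
  13 | 1101  (sole → essential)
  14 | 1-10  (sole → essential)
Essential prime implicants: 0-00, 000-, 0111, 1-10, 1101

5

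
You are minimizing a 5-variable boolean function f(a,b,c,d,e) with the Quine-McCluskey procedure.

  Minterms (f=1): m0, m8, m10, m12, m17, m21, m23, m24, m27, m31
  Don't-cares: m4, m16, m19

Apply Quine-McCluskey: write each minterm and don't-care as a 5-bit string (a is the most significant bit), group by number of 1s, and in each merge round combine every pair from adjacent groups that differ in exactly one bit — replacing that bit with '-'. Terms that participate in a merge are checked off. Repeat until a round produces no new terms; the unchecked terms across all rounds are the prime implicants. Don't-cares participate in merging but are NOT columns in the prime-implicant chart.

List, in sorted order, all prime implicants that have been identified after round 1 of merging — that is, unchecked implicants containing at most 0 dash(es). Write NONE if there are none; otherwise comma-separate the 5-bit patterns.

NONE

Round 0: 00000✓ 00100✓ 01000✓ 01010✓ 01100✓ 10000✓ 10001✓ 10011✓ 10101✓ 10111✓ 11000✓ 11011✓ 11111✓
Round 1: -0000✓ -1000✓ 0-000✓ 0-100✓ 00-00✓ 01-00✓ 010-0 1-000✓ 1-011✓ 1-111✓ 10-01✓ 10-11✓ 100-1✓ 1000- 101-1✓ 11-11✓
Round 2: --000 0--00 1--11 10--1
PIs = {--000, 0--00, 010-0, 1--11, 10--1, 1000-}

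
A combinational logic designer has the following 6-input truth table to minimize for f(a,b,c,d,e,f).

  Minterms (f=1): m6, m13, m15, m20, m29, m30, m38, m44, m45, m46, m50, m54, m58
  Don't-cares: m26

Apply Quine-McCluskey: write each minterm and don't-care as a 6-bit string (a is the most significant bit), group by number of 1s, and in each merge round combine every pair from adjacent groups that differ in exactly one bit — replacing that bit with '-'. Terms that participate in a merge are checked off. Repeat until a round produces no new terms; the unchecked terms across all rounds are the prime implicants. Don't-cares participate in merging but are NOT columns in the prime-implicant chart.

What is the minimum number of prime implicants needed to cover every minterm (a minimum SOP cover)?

size-2^0 implicants → 000110(✓)  001101(✓)  001111(✓)  010100  011010(✓)  011101(✓)  011110(✓)  100110(✓)  101100(✓)  101101(✓)  101110(✓)  110010(✓)  110110(✓)  111010(✓)
size-2^1 implicants → -00110  -01101  -11010  0-1101  0011-1  011-10  1-0110  10-110  1011-0  10110-  11-010  110-10
Unchecked terms (primes): -00110, -01101, -11010, 0-1101, 0011-1, 010100, 011-10, 1-0110, 10-110, 1011-0, 10110-, 11-010, 110-10
Minterm coverage:
  m6 ⊆ -00110 [E]
  m13 ⊆ -01101,0-1101,0011-1
  m15 ⊆ 0011-1 [E]
  m20 ⊆ 010100 [E]
  m29 ⊆ 0-1101 [E]
  m30 ⊆ 011-10 [E]
  m38 ⊆ -00110,1-0110,10-110
  m44 ⊆ 1011-0,10110-
  m45 ⊆ -01101,10110-
  m46 ⊆ 10-110,1011-0
  m50 ⊆ 11-010,110-10
  m54 ⊆ 1-0110,110-10
  m58 ⊆ -11010,11-010
E = {-00110, 0-1101, 0011-1, 010100, 011-10}
Petrick residual → -01101, -11010, 1011-0, 110-10
Cover = b'c'def' + b'cde'f + bcd'ef' + a'cde'f + a'b'cdf + a'bc'de'f' + a'bcef' + ab'cdf' + abc'ef'  |cover|=9

9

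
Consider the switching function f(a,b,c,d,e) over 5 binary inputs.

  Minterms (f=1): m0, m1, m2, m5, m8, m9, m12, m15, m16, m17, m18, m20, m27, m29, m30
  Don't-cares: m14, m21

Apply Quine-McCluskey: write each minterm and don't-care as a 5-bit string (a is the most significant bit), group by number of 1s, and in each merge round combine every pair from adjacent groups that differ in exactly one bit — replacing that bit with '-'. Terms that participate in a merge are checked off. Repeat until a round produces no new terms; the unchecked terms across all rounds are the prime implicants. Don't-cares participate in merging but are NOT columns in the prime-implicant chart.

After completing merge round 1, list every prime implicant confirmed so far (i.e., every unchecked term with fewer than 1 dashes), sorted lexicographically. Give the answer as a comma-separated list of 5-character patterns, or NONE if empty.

Round 0: 00000✓ 00001✓ 00010✓ 00101✓ 01000✓ 01001✓ 01100✓ 01110✓ 01111✓ 10000✓ 10001✓ 10010✓ 10100✓ 10101✓ 11011 11101✓ 11110✓
Round 1: -0000✓ -0001✓ -0010✓ -0101✓ -1110 0-000✓ 0-001✓ 00-01✓ 000-0✓ 0000-✓ 01-00 0100-✓ 011-0 0111- 1-101 10-00✓ 10-01✓ 100-0✓ 1000-✓ 1010-✓
Round 2: -0-01 -00-0 -000- 0-00- 10-0-
PIs = {-0-01, -00-0, -000-, -1110, 0-00-, 01-00, 011-0, 0111-, 1-101, 10-0-, 11011}

11011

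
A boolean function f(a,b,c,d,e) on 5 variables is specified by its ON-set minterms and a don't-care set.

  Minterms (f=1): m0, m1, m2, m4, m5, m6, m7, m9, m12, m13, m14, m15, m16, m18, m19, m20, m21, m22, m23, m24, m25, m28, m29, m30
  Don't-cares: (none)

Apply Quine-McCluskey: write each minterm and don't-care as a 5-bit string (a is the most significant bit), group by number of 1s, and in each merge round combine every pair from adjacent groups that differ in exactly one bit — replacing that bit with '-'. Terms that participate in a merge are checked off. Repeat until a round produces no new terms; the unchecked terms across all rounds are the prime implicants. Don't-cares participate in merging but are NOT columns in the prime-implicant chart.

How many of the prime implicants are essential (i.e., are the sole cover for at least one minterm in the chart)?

4

Round 0: 00000✓ 00001✓ 00010✓ 00100✓ 00101✓ 00110✓ 00111✓ 01001✓ 01100✓ 01101✓ 01110✓ 01111✓ 10000✓ 10010✓ 10011✓ 10100✓ 10101✓ 10110✓ 10111✓ 11000✓ 11001✓ 11100✓ 11101✓ 11110✓
Round 1: -0000✓ -0010✓ -0100✓ -0101✓ -0110✓ -0111✓ -1001✓ -1100✓ -1101✓ -1110✓ 0-001✓ 0-100✓ 0-101✓ 0-110✓ 0-111✓ 00-00✓ 00-01✓ 00-10✓ 000-0✓ 0000-✓ 001-0✓ 001-1✓ 0010-✓ 0011-✓ 01-01✓ 011-0✓ 011-1✓ 0110-✓ 0111-✓ 1-000✓ 1-100✓ 1-101✓ 1-110✓ 10-00✓ 10-10✓ 10-11✓ 100-0✓ 1001-✓ 101-0✓ 101-1✓ 1010-✓ 1011-✓ 11-00✓ 11-01✓ 1100-✓ 111-0✓ 1110-✓
Round 2: --100✓ --101✓ --110✓ -0-00✓ -0-10✓ -00-0✓ -01-0✓ -01-1✓ -010-✓ -011-✓ -1-01 -11-0✓ -110-✓ 0--01 0-1-0✓ 0-1-1✓ 0-10-✓ 0-11-✓ 00--0✓ 00-0- 001--✓ 011--✓ 1--00 1-1-0✓ 1-10-✓ 10--0✓ 10-1- 101--✓ 11-0-
Round 3: --1-0 --10- -0--0 -01-- 0-1--
PIs = {--1-0, --10-, -0--0, -01--, -1-01, 0--01, 0-1--, 00-0-, 1--00, 10-1-, 11-0-}
Coverage chart:
  m0: -0--0,00-0-
  m1: 0--01,00-0-
  m2: -0--0 ←essential
  m4: --1-0,--10-,-0--0,-01--,0-1--,00-0-
  m5: --10-,-01--,0--01,0-1--,00-0-
  m6: --1-0,-0--0,-01--,0-1--
  m7: -01--,0-1--
  m9: -1-01,0--01
  m12: --1-0,--10-,0-1--
  m13: --10-,-1-01,0--01,0-1--
  m14: --1-0,0-1--
  m15: 0-1-- ←essential
  m16: -0--0,1--00
  m18: -0--0,10-1-
  m19: 10-1- ←essential
  m20: --1-0,--10-,-0--0,-01--,1--00
  m21: --10-,-01--
  m22: --1-0,-0--0,-01--,10-1-
  m23: -01--,10-1-
  m24: 1--00,11-0-
  m25: -1-01,11-0-
  m28: --1-0,--10-,1--00,11-0-
  m29: --10-,-1-01,11-0-
  m30: --1-0 ←essential
Essential: --1-0, -0--0, 0-1--, 10-1-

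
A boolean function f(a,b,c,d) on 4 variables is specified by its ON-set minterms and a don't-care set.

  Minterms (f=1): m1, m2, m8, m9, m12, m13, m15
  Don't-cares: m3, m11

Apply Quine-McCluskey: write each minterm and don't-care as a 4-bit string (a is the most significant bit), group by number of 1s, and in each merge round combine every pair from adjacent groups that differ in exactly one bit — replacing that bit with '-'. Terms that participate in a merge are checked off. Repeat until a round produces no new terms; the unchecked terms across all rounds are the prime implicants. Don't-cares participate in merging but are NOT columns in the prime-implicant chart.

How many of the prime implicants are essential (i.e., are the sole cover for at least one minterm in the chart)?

4

Round 0: 0001✓ 0010✓ 0011✓ 1000✓ 1001✓ 1011✓ 1100✓ 1101✓ 1111✓
Round 1: -001✓ -011✓ 00-1✓ 001- 1-00✓ 1-01✓ 1-11✓ 10-1✓ 100-✓ 11-1✓ 110-✓
Round 2: -0-1 1--1 1-0-
PIs = {-0-1, 001-, 1--1, 1-0-}
Coverage chart:
  m1: -0-1 ←essential
  m2: 001- ←essential
  m8: 1-0- ←essential
  m9: -0-1,1--1,1-0-
  m12: 1-0- ←essential
  m13: 1--1,1-0-
  m15: 1--1 ←essential
Essential: -0-1, 001-, 1--1, 1-0-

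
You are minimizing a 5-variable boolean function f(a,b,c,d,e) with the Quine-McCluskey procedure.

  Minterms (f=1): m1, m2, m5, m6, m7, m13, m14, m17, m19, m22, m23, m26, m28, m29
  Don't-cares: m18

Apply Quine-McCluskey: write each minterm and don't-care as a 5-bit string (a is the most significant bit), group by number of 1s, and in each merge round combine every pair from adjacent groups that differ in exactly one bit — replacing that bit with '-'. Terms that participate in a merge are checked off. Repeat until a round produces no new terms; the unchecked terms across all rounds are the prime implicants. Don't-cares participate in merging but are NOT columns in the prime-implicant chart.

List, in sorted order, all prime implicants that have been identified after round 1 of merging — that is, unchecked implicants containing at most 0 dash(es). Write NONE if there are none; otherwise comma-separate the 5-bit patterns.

size-2^0 implicants → 00001(✓)  00010(✓)  00101(✓)  00110(✓)  00111(✓)  01101(✓)  01110(✓)  10001(✓)  10010(✓)  10011(✓)  10110(✓)  10111(✓)  11010(✓)  11100(✓)  11101(✓)
size-2^1 implicants → -0001  -0010(✓)  -0110(✓)  -0111(✓)  -1101  0-101  0-110  00-01  00-10(✓)  001-1  0011-(✓)  1-010  10-10(✓)  10-11(✓)  100-1  1001-(✓)  1011-(✓)  1110-
size-2^2 implicants → -0-10  -011-  10-1-
Unchecked terms (primes): -0-10, -0001, -011-, -1101, 0-101, 0-110, 00-01, 001-1, 1-010, 10-1-, 100-1, 1110-

NONE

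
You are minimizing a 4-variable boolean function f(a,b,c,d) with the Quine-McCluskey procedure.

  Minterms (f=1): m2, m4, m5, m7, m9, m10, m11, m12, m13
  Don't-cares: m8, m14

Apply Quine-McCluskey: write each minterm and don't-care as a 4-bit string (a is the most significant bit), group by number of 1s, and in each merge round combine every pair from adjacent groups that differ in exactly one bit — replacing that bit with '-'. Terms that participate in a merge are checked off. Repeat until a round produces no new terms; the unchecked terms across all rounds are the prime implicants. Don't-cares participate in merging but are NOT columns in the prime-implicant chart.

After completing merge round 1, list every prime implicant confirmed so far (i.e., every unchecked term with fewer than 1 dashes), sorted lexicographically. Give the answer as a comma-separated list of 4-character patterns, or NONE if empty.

NONE

size-2^0 implicants → 0010(✓)  0100(✓)  0101(✓)  0111(✓)  1000(✓)  1001(✓)  1010(✓)  1011(✓)  1100(✓)  1101(✓)  1110(✓)
size-2^1 implicants → -010  -100(✓)  -101(✓)  01-1  010-(✓)  1-00(✓)  1-01(✓)  1-10(✓)  10-0(✓)  10-1(✓)  100-(✓)  101-(✓)  11-0(✓)  110-(✓)
size-2^2 implicants → -10-  1--0  1-0-  10--
Unchecked terms (primes): -010, -10-, 01-1, 1--0, 1-0-, 10--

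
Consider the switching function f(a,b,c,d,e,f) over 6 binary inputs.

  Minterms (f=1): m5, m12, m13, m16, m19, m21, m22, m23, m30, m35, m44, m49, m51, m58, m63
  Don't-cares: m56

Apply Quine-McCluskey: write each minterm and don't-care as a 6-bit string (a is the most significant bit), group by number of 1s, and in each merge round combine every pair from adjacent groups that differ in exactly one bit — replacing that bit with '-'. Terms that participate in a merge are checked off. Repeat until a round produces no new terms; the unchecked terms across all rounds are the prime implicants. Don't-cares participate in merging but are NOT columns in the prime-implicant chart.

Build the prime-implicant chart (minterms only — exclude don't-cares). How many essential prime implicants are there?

Round 0: 000101✓ 001100✓ 001101✓ 010000 010011✓ 010101✓ 010110✓ 010111✓ 011110✓ 100011✓ 101100✓ 110001✓ 110011✓ 111000✓ 111010✓ 111111
Round 1: -01100 -10011 0-0101 00-101 00110- 01-110 010-11 0101-1 01011- 1-0011 1100-1 1110-0
PIs = {-01100, -10011, 0-0101, 00-101, 00110-, 01-110, 010-11, 010000, 0101-1, 01011-, 1-0011, 1100-1, 1110-0, 111111}
Coverage chart:
  m5: 0-0101,00-101
  m12: -01100,00110-
  m13: 00-101,00110-
  m16: 010000 ←essential
  m19: -10011,010-11
  m21: 0-0101,0101-1
  m22: 01-110,01011-
  m23: 010-11,0101-1,01011-
  m30: 01-110 ←essential
  m35: 1-0011 ←essential
  m44: -01100 ←essential
  m49: 1100-1 ←essential
  m51: -10011,1-0011,1100-1
  m58: 1110-0 ←essential
  m63: 111111 ←essential
Essential: -01100, 01-110, 010000, 1-0011, 1100-1, 1110-0, 111111

7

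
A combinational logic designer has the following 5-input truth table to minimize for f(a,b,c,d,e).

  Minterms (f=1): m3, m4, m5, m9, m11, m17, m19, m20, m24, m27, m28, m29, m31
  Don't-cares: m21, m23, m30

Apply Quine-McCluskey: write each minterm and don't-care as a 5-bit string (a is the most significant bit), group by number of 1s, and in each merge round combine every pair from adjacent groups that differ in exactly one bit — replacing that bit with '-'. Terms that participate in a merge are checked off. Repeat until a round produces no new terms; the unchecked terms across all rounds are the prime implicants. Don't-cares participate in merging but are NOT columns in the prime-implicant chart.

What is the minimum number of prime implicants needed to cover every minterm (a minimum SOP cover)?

size-2^0 implicants → 00011(✓)  00100(✓)  00101(✓)  01001(✓)  01011(✓)  10001(✓)  10011(✓)  10100(✓)  10101(✓)  10111(✓)  11000(✓)  11011(✓)  11100(✓)  11101(✓)  11110(✓)  11111(✓)
size-2^1 implicants → -0011(✓)  -0100(✓)  -0101(✓)  -1011(✓)  0-011(✓)  0010-(✓)  010-1  1-011(✓)  1-100(✓)  1-101(✓)  1-111(✓)  10-01(✓)  10-11(✓)  100-1(✓)  101-1(✓)  1010-(✓)  11-00  11-11(✓)  111-0(✓)  111-1(✓)  1110-(✓)  1111-(✓)
size-2^2 implicants → --011  -010-  1--11  1-1-1  1-10-  10--1  111--
Unchecked terms (primes): --011, -010-, 010-1, 1--11, 1-1-1, 1-10-, 10--1, 11-00, 111--
Minterm coverage:
  m3 ⊆ --011 [E]
  m4 ⊆ -010- [E]
  m5 ⊆ -010- [E]
  m9 ⊆ 010-1 [E]
  m11 ⊆ --011,010-1
  m17 ⊆ 10--1 [E]
  m19 ⊆ --011,1--11,10--1
  m20 ⊆ -010-,1-10-
  m24 ⊆ 11-00 [E]
  m27 ⊆ --011,1--11
  m28 ⊆ 1-10-,11-00,111--
  m29 ⊆ 1-1-1,1-10-,111--
  m31 ⊆ 1--11,1-1-1,111--
E = {--011, -010-, 010-1, 10--1, 11-00}
Petrick residual → 1-1-1
Cover = c'de + b'cd' + a'bc'e + ace + ab'e + abd'e'  |cover|=6

6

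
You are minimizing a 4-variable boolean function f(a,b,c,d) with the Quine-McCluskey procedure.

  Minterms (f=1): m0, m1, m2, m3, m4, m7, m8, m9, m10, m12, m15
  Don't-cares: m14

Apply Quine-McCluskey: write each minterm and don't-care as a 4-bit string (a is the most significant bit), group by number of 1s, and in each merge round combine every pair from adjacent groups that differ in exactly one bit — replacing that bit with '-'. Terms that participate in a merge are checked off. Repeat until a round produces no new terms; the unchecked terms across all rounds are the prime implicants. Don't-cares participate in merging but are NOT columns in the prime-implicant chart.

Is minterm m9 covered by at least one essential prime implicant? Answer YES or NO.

Round 0: 0000✓ 0001✓ 0010✓ 0011✓ 0100✓ 0111✓ 1000✓ 1001✓ 1010✓ 1100✓ 1110✓ 1111✓
Round 1: -000✓ -001✓ -010✓ -100✓ -111 0-00✓ 0-11 00-0✓ 00-1✓ 000-✓ 001-✓ 1-00✓ 1-10✓ 10-0✓ 100-✓ 11-0✓ 111-
Round 2: --00 -0-0 -00- 00-- 1--0
PIs = {--00, -0-0, -00-, -111, 0-11, 00--, 1--0, 111-}
Coverage chart:
  m0: --00,-0-0,-00-,00--
  m1: -00-,00--
  m2: -0-0,00--
  m3: 0-11,00--
  m4: --00 ←essential
  m7: -111,0-11
  m8: --00,-0-0,-00-,1--0
  m9: -00- ←essential
  m10: -0-0,1--0
  m12: --00,1--0
  m15: -111,111-
Essential: --00, -00-

YES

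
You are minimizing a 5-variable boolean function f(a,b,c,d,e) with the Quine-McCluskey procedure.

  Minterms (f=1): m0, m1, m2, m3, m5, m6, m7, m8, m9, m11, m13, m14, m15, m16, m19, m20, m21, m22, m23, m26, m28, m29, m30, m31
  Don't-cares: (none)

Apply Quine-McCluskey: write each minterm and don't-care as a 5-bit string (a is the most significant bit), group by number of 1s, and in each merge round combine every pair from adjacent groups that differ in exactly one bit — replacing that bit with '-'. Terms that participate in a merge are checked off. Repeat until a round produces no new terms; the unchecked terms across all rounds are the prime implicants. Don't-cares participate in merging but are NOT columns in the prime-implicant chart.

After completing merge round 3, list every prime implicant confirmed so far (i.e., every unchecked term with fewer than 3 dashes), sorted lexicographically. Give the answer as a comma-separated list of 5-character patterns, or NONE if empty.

-0-11, -0000, 0-00-, 00-1-, 000--, 10-00, 11-10

size-2^0 implicants → 00000(✓)  00001(✓)  00010(✓)  00011(✓)  00101(✓)  00110(✓)  00111(✓)  01000(✓)  01001(✓)  01011(✓)  01101(✓)  01110(✓)  01111(✓)  10000(✓)  10011(✓)  10100(✓)  10101(✓)  10110(✓)  10111(✓)  11010(✓)  11100(✓)  11101(✓)  11110(✓)  11111(✓)
size-2^1 implicants → -0000  -0011(✓)  -0101(✓)  -0110(✓)  -0111(✓)  -1101(✓)  -1110(✓)  -1111(✓)  0-000(✓)  0-001(✓)  0-011(✓)  0-101(✓)  0-110(✓)  0-111(✓)  00-01(✓)  00-10(✓)  00-11(✓)  000-0(✓)  000-1(✓)  0000-(✓)  0001-(✓)  001-1(✓)  0011-(✓)  01-01(✓)  01-11(✓)  010-1(✓)  0100-(✓)  011-1(✓)  0111-(✓)  1-100(✓)  1-101(✓)  1-110(✓)  1-111(✓)  10-00  10-11(✓)  101-0(✓)  101-1(✓)  1010-(✓)  1011-(✓)  11-10  111-0(✓)  111-1(✓)  1110-(✓)  1111-(✓)
size-2^2 implicants → --101(✓)  --110(✓)  --111(✓)  -0-11  -01-1(✓)  -011-(✓)  -11-1(✓)  -111-(✓)  0--01(✓)  0--11(✓)  0-0-1(✓)  0-00-  0-1-1(✓)  0-11-(✓)  00--1(✓)  00-1-  000--  01--1(✓)  1-1-0(✓)  1-1-1(✓)  1-10-(✓)  1-11-(✓)  101--(✓)  111--(✓)
size-2^3 implicants → --1-1  --11-  0---1  1-1--
Unchecked terms (primes): --1-1, --11-, -0-11, -0000, 0---1, 0-00-, 00-1-, 000--, 1-1--, 10-00, 11-10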